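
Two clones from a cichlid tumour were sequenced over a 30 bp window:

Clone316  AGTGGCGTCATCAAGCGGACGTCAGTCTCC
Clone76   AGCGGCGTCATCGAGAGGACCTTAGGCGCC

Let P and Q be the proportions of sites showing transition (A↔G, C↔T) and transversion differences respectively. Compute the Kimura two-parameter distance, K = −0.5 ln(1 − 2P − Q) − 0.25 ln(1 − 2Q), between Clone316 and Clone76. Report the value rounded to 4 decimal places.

0.2803

Mismatches occur at site 3 (T/C, transition), site 13 (A/G, transition), site 16 (C/A, transversion), site 21 (G/C, transversion), site 23 (C/T, transition), site 26 (T/G, transversion), site 28 (T/G, transversion).
Of the 7 differences, 3 transitions and 4 transversions over 30 sites: P = 3/30 = 0.100000, Q = 4/30 = 0.133333.
d = −0.5·ln(0.666667) − 0.25·ln(0.733334) = −0.5·(-0.405465) − 0.25·(-0.310154) = 0.2803.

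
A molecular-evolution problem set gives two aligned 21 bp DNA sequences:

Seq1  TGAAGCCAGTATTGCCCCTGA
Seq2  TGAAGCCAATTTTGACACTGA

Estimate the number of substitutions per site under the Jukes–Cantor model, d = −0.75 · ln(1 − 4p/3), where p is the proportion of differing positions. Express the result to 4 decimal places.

The sequences differ at positions 9 (G/A), 11 (A/T), 15 (C/A), 17 (C/A).
p = 4/21 = 0.190476.
d = −0.75 · ln(1 − (4/3)·0.190476) = −0.75 · ln(0.746032) = −0.75 · (-0.292987) = 0.2197.

0.2197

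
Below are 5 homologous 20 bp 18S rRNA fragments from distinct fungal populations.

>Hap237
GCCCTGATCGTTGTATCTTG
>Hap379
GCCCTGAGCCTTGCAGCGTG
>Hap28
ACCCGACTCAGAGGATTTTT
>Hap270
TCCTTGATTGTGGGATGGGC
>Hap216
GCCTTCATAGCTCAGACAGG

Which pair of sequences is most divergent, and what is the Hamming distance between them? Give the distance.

17

Pairwise Hamming distances:
  Hap237 vs Hap379: 5
  Hap237 vs Hap28: 10
  Hap237 vs Hap270: 9
  Hap237 vs Hap216: 10
  Hap379 vs Hap28: 13
  Hap379 vs Hap270: 11
  Hap379 vs Hap216: 12
  Hap28 vs Hap270: 13
  Hap28 vs Hap216: 17
  Hap270 vs Hap216: 12
The largest is 17, between Hap28 and Hap216.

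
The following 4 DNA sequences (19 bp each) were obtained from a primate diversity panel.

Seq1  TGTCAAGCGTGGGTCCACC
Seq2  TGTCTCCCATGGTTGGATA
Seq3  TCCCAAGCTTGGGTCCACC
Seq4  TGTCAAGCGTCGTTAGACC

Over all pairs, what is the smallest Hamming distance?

3

Pairwise Hamming distances:
  Seq1 vs Seq2: 9
  Seq1 vs Seq3: 3
  Seq1 vs Seq4: 4
  Seq2 vs Seq3: 11
  Seq2 vs Seq4: 8
  Seq3 vs Seq4: 7
The smallest is 3, between Seq1 and Seq3.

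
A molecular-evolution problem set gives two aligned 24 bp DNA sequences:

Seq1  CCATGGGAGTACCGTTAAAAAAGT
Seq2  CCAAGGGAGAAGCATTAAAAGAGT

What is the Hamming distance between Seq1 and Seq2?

5

Differing sites — 4:T/A; 10:T/A; 12:C/G; 14:G/A; 21:A/G.
That gives 5 mismatches out of 24 aligned sites, so the Hamming distance is 5.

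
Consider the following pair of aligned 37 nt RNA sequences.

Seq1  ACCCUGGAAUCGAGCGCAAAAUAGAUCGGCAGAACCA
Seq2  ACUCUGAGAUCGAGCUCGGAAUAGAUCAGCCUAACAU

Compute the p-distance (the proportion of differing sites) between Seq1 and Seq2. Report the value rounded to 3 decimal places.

Differing sites — 3:C/U; 7:G/A; 8:A/G; 16:G/U; 18:A/G; 19:A/G; 28:G/A; 31:A/C; 32:G/U; 36:C/A; 37:A/U.
There are 11 differences over 37 sites, so p = 11/37 = 0.297.

0.297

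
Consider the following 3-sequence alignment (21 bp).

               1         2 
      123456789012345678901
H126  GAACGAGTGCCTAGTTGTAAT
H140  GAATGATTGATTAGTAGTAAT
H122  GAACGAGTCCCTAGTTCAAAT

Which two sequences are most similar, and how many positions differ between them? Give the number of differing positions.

Pairwise Hamming distances:
  H126 vs H140: 5
  H126 vs H122: 3
  H140 vs H122: 8
The smallest is 3, between H126 and H122.

3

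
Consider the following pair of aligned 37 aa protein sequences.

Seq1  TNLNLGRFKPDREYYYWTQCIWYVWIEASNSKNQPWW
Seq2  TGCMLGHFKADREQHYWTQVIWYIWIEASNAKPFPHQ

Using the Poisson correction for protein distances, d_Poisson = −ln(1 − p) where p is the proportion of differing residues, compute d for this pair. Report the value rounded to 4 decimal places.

0.4754

The sequences differ at positions 2 (N/G), 3 (L/C), 4 (N/M), 7 (R/H), 10 (P/A), 14 (Y/Q), 15 (Y/H), 20 (C/V), 24 (V/I), 31 (S/A), 33 (N/P), 34 (Q/F), 36 (W/H), 37 (W/Q).
p = 14/37 = 0.378378.
d = −ln(1 − 0.378378) = −ln(0.621622) = 0.4754.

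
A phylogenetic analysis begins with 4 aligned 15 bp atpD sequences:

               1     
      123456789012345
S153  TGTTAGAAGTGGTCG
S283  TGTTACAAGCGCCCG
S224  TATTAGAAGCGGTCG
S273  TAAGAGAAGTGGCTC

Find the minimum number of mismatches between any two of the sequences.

Pairwise Hamming distances:
  S153 vs S283: 4
  S153 vs S224: 2
  S153 vs S273: 6
  S283 vs S224: 4
  S283 vs S273: 8
  S224 vs S273: 6
The smallest is 2, between S153 and S224.

2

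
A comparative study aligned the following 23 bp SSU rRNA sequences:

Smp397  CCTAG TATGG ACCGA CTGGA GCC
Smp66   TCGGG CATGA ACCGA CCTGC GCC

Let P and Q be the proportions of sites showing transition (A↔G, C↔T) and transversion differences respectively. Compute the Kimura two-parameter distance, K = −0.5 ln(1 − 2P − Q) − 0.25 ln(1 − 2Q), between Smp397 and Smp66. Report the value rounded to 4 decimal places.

0.4920

The sequences differ at positions 1 (C/T, transition), 3 (T/G, transversion), 4 (A/G, transition), 6 (T/C, transition), 10 (G/A, transition), 17 (T/C, transition), 18 (G/T, transversion), 20 (A/C, transversion).
Of the 8 differences, 5 transitions and 3 transversions over 23 sites: P = 5/23 = 0.217391, Q = 3/23 = 0.130435.
d = −0.5·ln(0.434783) − 0.25·ln(0.739130) = −0.5·(-0.832908) − 0.25·(-0.302281) = 0.4920.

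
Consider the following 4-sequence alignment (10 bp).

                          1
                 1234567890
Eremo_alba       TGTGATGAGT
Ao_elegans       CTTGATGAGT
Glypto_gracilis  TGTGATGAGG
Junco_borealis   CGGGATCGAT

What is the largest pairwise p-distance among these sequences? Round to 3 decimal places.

Pairwise Hamming distances:
  Eremo_alba vs Ao_elegans: 2
  Eremo_alba vs Glypto_gracilis: 1
  Eremo_alba vs Junco_borealis: 5
  Ao_elegans vs Glypto_gracilis: 3
  Ao_elegans vs Junco_borealis: 5
  Glypto_gracilis vs Junco_borealis: 6
The largest is 6 mismatches, between Glypto_gracilis and Junco_borealis; p = 6/10 = 0.600.

0.600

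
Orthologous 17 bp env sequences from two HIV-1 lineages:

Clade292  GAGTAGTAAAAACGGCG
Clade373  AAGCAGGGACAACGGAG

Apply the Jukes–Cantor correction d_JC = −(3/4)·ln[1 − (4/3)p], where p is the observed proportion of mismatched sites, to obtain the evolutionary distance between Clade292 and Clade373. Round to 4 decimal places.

The sequences differ at positions 1 (G/A), 4 (T/C), 7 (T/G), 8 (A/G), 10 (A/C), 16 (C/A).
p = 6/17 = 0.352941.
d = −0.75 · ln(1 − (4/3)·0.352941) = −0.75 · ln(0.529412) = −0.75 · (-0.635988) = 0.4770.

0.4770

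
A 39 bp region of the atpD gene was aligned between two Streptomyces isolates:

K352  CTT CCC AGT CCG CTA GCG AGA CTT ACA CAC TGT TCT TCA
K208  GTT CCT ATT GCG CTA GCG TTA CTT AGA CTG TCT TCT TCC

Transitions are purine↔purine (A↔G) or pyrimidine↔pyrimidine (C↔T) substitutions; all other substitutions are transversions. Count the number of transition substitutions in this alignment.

1

Mismatches occur at site 1 (C/G, transversion), site 6 (C/T, transition), site 8 (G/T, transversion), site 10 (C/G, transversion), site 19 (A/T, transversion), site 20 (G/T, transversion), site 26 (C/G, transversion), site 29 (A/T, transversion), site 30 (C/G, transversion), site 32 (G/C, transversion), site 39 (A/C, transversion).
Of the 11 differences, 1 transition and 10 transversions, so the answer is 1.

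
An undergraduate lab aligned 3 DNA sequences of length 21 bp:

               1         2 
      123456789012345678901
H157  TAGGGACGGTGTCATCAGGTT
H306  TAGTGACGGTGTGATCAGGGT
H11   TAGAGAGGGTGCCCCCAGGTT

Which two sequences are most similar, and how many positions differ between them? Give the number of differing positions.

3

Pairwise Hamming distances:
  H157 vs H306: 3
  H157 vs H11: 5
  H306 vs H11: 7
The smallest is 3, between H157 and H306.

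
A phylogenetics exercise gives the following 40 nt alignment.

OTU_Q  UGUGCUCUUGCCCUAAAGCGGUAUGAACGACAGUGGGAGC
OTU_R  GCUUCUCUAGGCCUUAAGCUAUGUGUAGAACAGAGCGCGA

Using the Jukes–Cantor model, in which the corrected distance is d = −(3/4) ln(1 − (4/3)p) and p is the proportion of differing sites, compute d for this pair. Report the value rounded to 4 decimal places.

0.5716

The sequences differ at positions 1 (U/G), 2 (G/C), 4 (G/U), 9 (U/A), 11 (C/G), 15 (A/U), 20 (G/U), 21 (G/A), 23 (A/G), 26 (A/U), 28 (C/G), 29 (G/A), 34 (U/A), 36 (G/C), 38 (A/C), 40 (C/A).
p = 16/40 = 0.400000.
d = −0.75 · ln(1 − (4/3)·0.400000) = −0.75 · ln(0.466667) = −0.75 · (-0.762139) = 0.5716.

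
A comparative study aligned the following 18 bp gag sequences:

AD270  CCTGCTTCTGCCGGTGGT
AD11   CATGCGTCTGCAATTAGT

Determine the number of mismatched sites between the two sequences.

6

The sequences differ at positions 2 (C/A), 6 (T/G), 12 (C/A), 13 (G/A), 14 (G/T), 16 (G/A).
That gives 6 mismatches out of 18 aligned sites, so the Hamming distance is 6.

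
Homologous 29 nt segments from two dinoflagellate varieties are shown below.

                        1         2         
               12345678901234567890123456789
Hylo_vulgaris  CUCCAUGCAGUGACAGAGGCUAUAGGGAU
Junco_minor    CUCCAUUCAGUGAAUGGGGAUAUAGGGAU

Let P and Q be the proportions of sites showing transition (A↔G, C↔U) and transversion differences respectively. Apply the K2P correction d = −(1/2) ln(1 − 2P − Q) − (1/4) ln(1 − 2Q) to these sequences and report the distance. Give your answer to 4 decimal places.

Differing sites — 7:G/U (Tv); 14:C/A (Tv); 15:A/U (Tv); 17:A/G (Ti); 20:C/A (Tv).
Of the 5 differences, 1 transition and 4 transversions over 29 sites: P = 1/29 = 0.034483, Q = 4/29 = 0.137931.
d = −0.5·ln(0.793103) − 0.25·ln(0.724138) = −0.5·(-0.231802) − 0.25·(-0.322773) = 0.1966.

0.1966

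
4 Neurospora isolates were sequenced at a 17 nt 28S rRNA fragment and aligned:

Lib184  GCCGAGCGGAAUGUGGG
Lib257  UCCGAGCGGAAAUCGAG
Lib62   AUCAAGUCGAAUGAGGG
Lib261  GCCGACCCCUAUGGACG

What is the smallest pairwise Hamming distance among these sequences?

5

Pairwise Hamming distances:
  Lib184 vs Lib257: 5
  Lib184 vs Lib62: 6
  Lib184 vs Lib261: 7
  Lib257 vs Lib62: 9
  Lib257 vs Lib261: 10
  Lib62 vs Lib261: 10
The smallest is 5, between Lib184 and Lib257.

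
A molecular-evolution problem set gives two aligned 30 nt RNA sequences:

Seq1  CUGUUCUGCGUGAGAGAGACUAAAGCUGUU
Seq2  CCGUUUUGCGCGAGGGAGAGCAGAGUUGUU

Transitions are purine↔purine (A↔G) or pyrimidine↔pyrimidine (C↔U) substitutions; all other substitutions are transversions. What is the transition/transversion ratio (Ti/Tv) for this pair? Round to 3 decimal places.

7.000

The sequences differ at positions 2 (U/C, transition), 6 (C/U, transition), 11 (U/C, transition), 15 (A/G, transition), 20 (C/G, transversion), 21 (U/C, transition), 23 (A/G, transition), 26 (C/U, transition).
Of the 8 differences, 7 transitions and 1 transversion, so Ti/Tv = 7/1 = 7.000.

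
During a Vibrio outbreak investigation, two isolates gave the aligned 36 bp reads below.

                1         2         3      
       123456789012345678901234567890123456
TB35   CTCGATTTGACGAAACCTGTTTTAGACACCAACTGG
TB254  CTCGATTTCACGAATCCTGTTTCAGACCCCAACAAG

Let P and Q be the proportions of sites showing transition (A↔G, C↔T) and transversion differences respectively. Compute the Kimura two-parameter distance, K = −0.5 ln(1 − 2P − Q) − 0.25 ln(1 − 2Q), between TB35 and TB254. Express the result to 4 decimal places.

Differing sites — 9:G/C (Tv); 15:A/T (Tv); 23:T/C (Ti); 28:A/C (Tv); 34:T/A (Tv); 35:G/A (Ti).
Of the 6 differences, 2 transitions and 4 transversions over 36 sites: P = 2/36 = 0.055556, Q = 4/36 = 0.111111.
d = −0.5·ln(0.777777) − 0.25·ln(0.777778) = −0.5·(-0.251315) − 0.25·(-0.251314) = 0.1885.

0.1885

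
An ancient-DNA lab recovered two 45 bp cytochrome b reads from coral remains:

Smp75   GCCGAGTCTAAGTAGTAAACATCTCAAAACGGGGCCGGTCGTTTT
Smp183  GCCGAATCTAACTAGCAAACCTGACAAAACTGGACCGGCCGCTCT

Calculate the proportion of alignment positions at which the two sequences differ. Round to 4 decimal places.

0.2444

Mismatches occur at site 6 (G↔A), site 12 (G↔C), site 16 (T↔C), site 21 (A↔C), site 23 (C↔G), site 24 (T↔A), site 31 (G↔T), site 34 (G↔A), site 39 (T↔C), site 42 (T↔C), site 44 (T↔C).
There are 11 differences over 45 sites, so p = 11/45 = 0.2444.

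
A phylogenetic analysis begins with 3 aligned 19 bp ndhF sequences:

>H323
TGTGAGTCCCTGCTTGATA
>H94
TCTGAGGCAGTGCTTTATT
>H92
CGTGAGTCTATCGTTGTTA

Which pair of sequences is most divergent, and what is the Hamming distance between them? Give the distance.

Pairwise Hamming distances:
  H323 vs H94: 6
  H323 vs H92: 6
  H94 vs H92: 10
The largest is 10, between H94 and H92.

10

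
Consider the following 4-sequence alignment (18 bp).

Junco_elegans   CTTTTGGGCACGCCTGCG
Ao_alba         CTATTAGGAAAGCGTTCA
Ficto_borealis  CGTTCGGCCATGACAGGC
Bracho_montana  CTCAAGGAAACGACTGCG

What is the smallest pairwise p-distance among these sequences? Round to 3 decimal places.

0.333

Pairwise Hamming distances:
  Junco_elegans vs Ao_alba: 7
  Junco_elegans vs Ficto_borealis: 8
  Junco_elegans vs Bracho_montana: 6
  Ao_alba vs Ficto_borealis: 13
  Ao_alba vs Bracho_montana: 10
  Ficto_borealis vs Bracho_montana: 10
The smallest is 6 mismatches, between Junco_elegans and Bracho_montana; p = 6/18 = 0.333.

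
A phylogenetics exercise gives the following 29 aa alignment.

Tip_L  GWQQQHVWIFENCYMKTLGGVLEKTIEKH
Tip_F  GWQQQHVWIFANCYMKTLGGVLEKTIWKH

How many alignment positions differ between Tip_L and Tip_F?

2

Mismatches occur at site 11 (E→A), site 27 (E→W).
That gives 2 mismatches out of 29 aligned sites, so the Hamming distance is 2.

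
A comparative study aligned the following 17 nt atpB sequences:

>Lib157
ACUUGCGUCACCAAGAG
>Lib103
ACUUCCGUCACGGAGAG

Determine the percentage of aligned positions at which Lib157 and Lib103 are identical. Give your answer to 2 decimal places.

82.35%

Differing sites — 5:G/C; 12:C/G; 13:A/G.
14 of the 17 sites match, so the percent identity is 14/17 × 100 = 82.35%.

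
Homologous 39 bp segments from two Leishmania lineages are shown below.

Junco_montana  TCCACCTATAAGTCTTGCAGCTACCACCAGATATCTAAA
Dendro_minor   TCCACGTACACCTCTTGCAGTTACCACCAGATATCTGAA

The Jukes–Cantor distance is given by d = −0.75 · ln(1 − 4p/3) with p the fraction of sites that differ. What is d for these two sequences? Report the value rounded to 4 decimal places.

0.1722

Differing sites — 6:C/G; 9:T/C; 11:A/C; 12:G/C; 21:C/T; 37:A/G.
p = 6/39 = 0.153846.
d = −0.75 · ln(1 − (4/3)·0.153846) = −0.75 · ln(0.794872) = −0.75 · (-0.229574) = 0.1722.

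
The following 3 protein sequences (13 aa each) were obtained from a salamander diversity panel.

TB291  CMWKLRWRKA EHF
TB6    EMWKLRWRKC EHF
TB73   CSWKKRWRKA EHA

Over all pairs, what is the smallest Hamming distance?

Pairwise Hamming distances:
  TB291 vs TB6: 2
  TB291 vs TB73: 3
  TB6 vs TB73: 5
The smallest is 2, between TB291 and TB6.

2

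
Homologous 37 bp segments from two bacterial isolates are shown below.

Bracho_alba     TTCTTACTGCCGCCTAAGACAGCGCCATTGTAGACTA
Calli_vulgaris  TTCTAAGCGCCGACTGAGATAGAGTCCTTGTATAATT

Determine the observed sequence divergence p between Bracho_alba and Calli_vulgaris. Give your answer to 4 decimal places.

Mismatches occur at site 5 (T/A), site 7 (C/G), site 8 (T/C), site 13 (C/A), site 16 (A/G), site 20 (C/T), site 23 (C/A), site 25 (C/T), site 27 (A/C), site 33 (G/T), site 35 (C/A), site 37 (A/T).
There are 12 differences over 37 sites, so p = 12/37 = 0.3243.

0.3243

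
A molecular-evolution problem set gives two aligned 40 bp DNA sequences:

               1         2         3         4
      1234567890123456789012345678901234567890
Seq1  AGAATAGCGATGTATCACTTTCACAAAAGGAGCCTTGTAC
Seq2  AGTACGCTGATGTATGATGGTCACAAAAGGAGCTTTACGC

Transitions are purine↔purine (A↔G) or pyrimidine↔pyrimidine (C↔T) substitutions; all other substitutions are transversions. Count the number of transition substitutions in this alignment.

The sequences differ at positions 3 (A/T, transversion), 5 (T/C, transition), 6 (A/G, transition), 7 (G/C, transversion), 8 (C/T, transition), 16 (C/G, transversion), 18 (C/T, transition), 19 (T/G, transversion), 20 (T/G, transversion), 34 (C/T, transition), 37 (G/A, transition), 38 (T/C, transition), 39 (A/G, transition).
Of the 13 differences, 8 transitions and 5 transversions, so the answer is 8.

8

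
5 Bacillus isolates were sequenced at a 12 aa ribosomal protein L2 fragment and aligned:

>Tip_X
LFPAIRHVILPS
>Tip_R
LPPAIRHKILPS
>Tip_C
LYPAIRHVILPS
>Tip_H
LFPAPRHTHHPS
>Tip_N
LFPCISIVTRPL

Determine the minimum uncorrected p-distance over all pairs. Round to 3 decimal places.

Pairwise Hamming distances:
  Tip_X vs Tip_R: 2
  Tip_X vs Tip_C: 1
  Tip_X vs Tip_H: 4
  Tip_X vs Tip_N: 6
  Tip_R vs Tip_C: 2
  Tip_R vs Tip_H: 5
  Tip_R vs Tip_N: 8
  Tip_C vs Tip_H: 5
  Tip_C vs Tip_N: 7
  Tip_H vs Tip_N: 8
The smallest is 1 mismatch, between Tip_X and Tip_C; p = 1/12 = 0.083.

0.083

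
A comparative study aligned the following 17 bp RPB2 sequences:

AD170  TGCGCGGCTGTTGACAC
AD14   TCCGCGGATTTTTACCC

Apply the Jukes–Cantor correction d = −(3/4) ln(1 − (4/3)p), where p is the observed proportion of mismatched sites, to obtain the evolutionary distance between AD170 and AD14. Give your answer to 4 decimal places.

The sequences differ at positions 2 (G/C), 8 (C/A), 10 (G/T), 13 (G/T), 16 (A/C).
p = 5/17 = 0.294118.
d = −0.75 · ln(1 − (4/3)·0.294118) = −0.75 · ln(0.607843) = −0.75 · (-0.497839) = 0.3734.

0.3734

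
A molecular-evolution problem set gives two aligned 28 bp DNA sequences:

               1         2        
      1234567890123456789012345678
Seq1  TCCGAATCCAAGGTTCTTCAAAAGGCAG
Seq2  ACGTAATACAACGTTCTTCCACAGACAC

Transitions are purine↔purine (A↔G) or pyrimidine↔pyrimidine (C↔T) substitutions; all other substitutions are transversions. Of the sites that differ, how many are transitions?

1

Differing sites — 1:T/A (Tv); 3:C/G (Tv); 4:G/T (Tv); 8:C/A (Tv); 12:G/C (Tv); 20:A/C (Tv); 22:A/C (Tv); 25:G/A (Ti); 28:G/C (Tv).
Of the 9 differences, 1 transition and 8 transversions, so the answer is 1.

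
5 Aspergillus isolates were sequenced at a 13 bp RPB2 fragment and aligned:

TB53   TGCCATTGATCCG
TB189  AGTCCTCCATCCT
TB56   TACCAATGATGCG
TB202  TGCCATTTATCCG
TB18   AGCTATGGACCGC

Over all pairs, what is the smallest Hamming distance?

1

Pairwise Hamming distances:
  TB53 vs TB189: 6
  TB53 vs TB56: 3
  TB53 vs TB202: 1
  TB53 vs TB18: 6
  TB189 vs TB56: 9
  TB189 vs TB202: 6
  TB189 vs TB18: 8
  TB56 vs TB202: 4
  TB56 vs TB18: 9
  TB202 vs TB18: 7
The smallest is 1, between TB53 and TB202.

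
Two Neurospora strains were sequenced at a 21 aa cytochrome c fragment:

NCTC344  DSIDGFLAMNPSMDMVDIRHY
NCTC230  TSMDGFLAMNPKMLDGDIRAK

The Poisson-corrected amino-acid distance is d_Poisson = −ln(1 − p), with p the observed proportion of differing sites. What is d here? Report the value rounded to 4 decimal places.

0.4796

Mismatches occur at site 1 (D/T), site 3 (I/M), site 12 (S/K), site 14 (D/L), site 15 (M/D), site 16 (V/G), site 20 (H/A), site 21 (Y/K).
p = 8/21 = 0.380952.
d = −ln(1 − 0.380952) = −ln(0.619048) = 0.4796.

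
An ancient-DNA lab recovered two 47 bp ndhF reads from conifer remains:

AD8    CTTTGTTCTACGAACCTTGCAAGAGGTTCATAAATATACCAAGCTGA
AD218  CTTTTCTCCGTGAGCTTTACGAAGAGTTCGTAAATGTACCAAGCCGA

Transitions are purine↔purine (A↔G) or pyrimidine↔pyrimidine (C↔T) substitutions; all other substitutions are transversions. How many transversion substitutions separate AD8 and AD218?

1

Differing sites — 5:G/T (Tv); 6:T/C (Ti); 9:T/C (Ti); 10:A/G (Ti); 11:C/T (Ti); 14:A/G (Ti); 16:C/T (Ti); 19:G/A (Ti); 21:A/G (Ti); 23:G/A (Ti); 24:A/G (Ti); 25:G/A (Ti); 30:A/G (Ti); 36:A/G (Ti); 45:T/C (Ti).
Of the 15 differences, 14 transitions and 1 transversion, so the answer is 1.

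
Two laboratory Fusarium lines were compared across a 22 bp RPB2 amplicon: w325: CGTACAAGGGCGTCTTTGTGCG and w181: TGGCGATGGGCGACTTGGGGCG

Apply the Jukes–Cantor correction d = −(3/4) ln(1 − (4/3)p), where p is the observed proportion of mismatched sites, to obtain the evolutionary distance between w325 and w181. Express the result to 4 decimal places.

0.4975

Differing sites — 1:C/T; 3:T/G; 4:A/C; 5:C/G; 7:A/T; 13:T/A; 17:T/G; 19:T/G.
p = 8/22 = 0.363636.
d = −0.75 · ln(1 − (4/3)·0.363636) = −0.75 · ln(0.515152) = −0.75 · (-0.663293) = 0.4975.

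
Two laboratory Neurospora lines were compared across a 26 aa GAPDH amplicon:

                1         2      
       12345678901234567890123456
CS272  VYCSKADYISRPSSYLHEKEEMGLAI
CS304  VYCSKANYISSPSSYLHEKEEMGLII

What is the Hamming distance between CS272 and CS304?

Mismatches occur at site 7 (D↔N), site 11 (R↔S), site 25 (A↔I).
That gives 3 mismatches out of 26 aligned sites, so the Hamming distance is 3.

3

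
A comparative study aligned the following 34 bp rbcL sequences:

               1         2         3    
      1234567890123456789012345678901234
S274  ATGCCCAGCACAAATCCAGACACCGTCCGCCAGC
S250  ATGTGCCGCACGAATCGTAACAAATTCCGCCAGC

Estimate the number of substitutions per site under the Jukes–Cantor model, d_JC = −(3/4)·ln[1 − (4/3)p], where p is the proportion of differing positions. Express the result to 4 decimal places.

The sequences differ at positions 4 (C/T), 5 (C/G), 7 (A/C), 12 (A/G), 17 (C/G), 18 (A/T), 19 (G/A), 23 (C/A), 24 (C/A), 25 (G/T).
p = 10/34 = 0.294118.
d = −0.75 · ln(1 − (4/3)·0.294118) = −0.75 · ln(0.607843) = −0.75 · (-0.497839) = 0.3734.

0.3734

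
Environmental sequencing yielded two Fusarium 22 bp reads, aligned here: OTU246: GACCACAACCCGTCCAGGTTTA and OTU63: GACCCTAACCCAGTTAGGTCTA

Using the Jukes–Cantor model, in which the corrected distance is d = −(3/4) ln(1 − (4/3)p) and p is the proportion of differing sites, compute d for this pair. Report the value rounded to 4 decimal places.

0.4141

The sequences differ at positions 5 (A/C), 6 (C/T), 12 (G/A), 13 (T/G), 14 (C/T), 15 (C/T), 20 (T/C).
p = 7/22 = 0.318182.
d = −0.75 · ln(1 − (4/3)·0.318182) = −0.75 · ln(0.575757) = −0.75 · (-0.552070) = 0.4141.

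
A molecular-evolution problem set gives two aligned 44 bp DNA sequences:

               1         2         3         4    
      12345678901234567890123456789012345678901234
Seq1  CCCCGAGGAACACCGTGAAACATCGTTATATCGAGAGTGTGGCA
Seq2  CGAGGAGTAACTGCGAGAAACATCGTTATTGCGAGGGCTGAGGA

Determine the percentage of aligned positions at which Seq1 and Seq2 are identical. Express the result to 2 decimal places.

65.91%

Differing sites — 2:C/G; 3:C/A; 4:C/G; 8:G/T; 12:A/T; 13:C/G; 16:T/A; 30:A/T; 31:T/G; 36:A/G; 38:T/C; 39:G/T; 40:T/G; 41:G/A; 43:C/G.
29 of the 44 sites match, so the percent identity is 29/44 × 100 = 65.91%.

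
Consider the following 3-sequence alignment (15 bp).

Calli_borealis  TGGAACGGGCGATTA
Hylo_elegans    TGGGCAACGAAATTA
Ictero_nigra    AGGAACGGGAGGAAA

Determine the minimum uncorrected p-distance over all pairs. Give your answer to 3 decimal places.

Pairwise Hamming distances:
  Calli_borealis vs Hylo_elegans: 7
  Calli_borealis vs Ictero_nigra: 5
  Hylo_elegans vs Ictero_nigra: 10
The smallest is 5 mismatches, between Calli_borealis and Ictero_nigra; p = 5/15 = 0.333.

0.333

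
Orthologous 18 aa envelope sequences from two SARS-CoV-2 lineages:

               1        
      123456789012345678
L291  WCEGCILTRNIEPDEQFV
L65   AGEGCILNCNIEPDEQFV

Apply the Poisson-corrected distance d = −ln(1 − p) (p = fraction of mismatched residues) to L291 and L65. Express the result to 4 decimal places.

The sequences differ at positions 1 (W/A), 2 (C/G), 8 (T/N), 9 (R/C).
p = 4/18 = 0.222222.
d = −ln(1 − 0.222222) = −ln(0.777778) = 0.2513.

0.2513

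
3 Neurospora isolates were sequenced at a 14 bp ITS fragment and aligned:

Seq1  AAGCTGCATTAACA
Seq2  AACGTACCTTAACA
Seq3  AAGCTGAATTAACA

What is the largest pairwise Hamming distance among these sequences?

5

Pairwise Hamming distances:
  Seq1 vs Seq2: 4
  Seq1 vs Seq3: 1
  Seq2 vs Seq3: 5
The largest is 5, between Seq2 and Seq3.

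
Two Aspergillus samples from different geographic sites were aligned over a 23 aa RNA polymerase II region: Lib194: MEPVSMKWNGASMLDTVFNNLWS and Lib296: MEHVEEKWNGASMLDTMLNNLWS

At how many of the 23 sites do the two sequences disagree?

Differing sites — 3:P/H; 5:S/E; 6:M/E; 17:V/M; 18:F/L.
That gives 5 mismatches out of 23 aligned sites, so the Hamming distance is 5.

5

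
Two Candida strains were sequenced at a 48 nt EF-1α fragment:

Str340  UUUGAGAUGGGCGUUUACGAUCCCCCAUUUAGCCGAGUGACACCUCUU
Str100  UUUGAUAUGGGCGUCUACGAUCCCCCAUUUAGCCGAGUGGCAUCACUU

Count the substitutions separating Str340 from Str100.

The sequences differ at positions 6 (G/U), 15 (U/C), 40 (A/G), 43 (C/U), 45 (U/A).
That gives 5 mismatches out of 48 aligned sites, so the Hamming distance is 5.

5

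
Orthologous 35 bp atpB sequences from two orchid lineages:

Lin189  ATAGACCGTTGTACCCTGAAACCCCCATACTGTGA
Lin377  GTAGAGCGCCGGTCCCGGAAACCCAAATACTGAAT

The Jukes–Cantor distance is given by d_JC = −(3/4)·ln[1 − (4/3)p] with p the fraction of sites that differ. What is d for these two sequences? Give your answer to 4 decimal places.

The sequences differ at positions 1 (A/G), 6 (C/G), 9 (T/C), 10 (T/C), 12 (T/G), 13 (A/T), 17 (T/G), 25 (C/A), 26 (C/A), 33 (T/A), 34 (G/A), 35 (A/T).
p = 12/35 = 0.342857.
d = −0.75 · ln(1 − (4/3)·0.342857) = −0.75 · ln(0.542857) = −0.75 · (-0.610909) = 0.4582.

0.4582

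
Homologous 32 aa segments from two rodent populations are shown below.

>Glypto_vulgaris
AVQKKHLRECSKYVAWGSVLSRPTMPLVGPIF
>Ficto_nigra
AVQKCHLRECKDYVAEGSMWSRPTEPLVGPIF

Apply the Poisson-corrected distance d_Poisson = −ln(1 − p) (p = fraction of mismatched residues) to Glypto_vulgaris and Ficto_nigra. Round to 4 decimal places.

0.2469

The sequences differ at positions 5 (K/C), 11 (S/K), 12 (K/D), 16 (W/E), 19 (V/M), 20 (L/W), 25 (M/E).
p = 7/32 = 0.218750.
d = −ln(1 − 0.218750) = −ln(0.781250) = 0.2469.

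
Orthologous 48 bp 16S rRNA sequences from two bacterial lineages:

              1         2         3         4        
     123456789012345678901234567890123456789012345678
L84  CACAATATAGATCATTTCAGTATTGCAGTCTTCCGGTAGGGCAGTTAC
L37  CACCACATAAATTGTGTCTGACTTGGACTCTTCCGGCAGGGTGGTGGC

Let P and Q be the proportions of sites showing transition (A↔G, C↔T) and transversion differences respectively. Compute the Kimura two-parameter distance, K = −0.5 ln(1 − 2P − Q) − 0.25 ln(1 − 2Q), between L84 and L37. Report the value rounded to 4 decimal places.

0.4479

Mismatches occur at site 4 (A→C, transversion), site 6 (T→C, transition), site 10 (G→A, transition), site 13 (C→T, transition), site 14 (A→G, transition), site 16 (T→G, transversion), site 19 (A→T, transversion), site 21 (T→A, transversion), site 22 (A→C, transversion), site 26 (C→G, transversion), site 28 (G→C, transversion), site 37 (T→C, transition), site 42 (C→T, transition), site 43 (A→G, transition), site 46 (T→G, transversion), site 47 (A→G, transition).
Of the 16 differences, 8 transitions and 8 transversions over 48 sites: P = 8/48 = 0.166667, Q = 8/48 = 0.166667.
d = −0.5·ln(0.499999) − 0.25·ln(0.666666) = −0.5·(-0.693149) − 0.25·(-0.405466) = 0.4479.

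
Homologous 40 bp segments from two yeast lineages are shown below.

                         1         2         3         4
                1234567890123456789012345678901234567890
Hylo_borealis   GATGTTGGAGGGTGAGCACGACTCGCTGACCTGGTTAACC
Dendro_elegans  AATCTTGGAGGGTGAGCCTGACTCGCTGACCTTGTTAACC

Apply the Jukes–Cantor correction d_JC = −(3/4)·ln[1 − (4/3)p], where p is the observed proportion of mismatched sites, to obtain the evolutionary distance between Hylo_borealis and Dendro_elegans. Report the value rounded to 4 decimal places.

0.1367

Mismatches occur at site 1 (G→A), site 4 (G→C), site 18 (A→C), site 19 (C→T), site 33 (G→T).
p = 5/40 = 0.125000.
d = −0.75 · ln(1 − (4/3)·0.125000) = −0.75 · ln(0.833333) = −0.75 · (-0.182322) = 0.1367.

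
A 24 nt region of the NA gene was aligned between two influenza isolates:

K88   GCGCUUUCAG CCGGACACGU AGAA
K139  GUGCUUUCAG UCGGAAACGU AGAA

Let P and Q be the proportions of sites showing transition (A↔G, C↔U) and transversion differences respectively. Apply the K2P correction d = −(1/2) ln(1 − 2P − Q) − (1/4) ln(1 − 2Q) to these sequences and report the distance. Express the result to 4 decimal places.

The sequences differ at positions 2 (C/U, transition), 11 (C/U, transition), 16 (C/A, transversion).
Of the 3 differences, 2 transitions and 1 transversion over 24 sites: P = 2/24 = 0.083333, Q = 1/24 = 0.041667.
d = −0.5·ln(0.791667) − 0.25·ln(0.916666) = −0.5·(-0.233614) − 0.25·(-0.087012) = 0.1386.

0.1386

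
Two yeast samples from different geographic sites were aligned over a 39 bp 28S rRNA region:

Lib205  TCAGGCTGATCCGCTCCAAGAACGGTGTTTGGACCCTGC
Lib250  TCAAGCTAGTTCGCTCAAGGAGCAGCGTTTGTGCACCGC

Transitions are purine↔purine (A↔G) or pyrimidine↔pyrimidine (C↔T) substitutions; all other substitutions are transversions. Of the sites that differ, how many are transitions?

Mismatches occur at site 4 (G/A, transition), site 8 (G/A, transition), site 9 (A/G, transition), site 11 (C/T, transition), site 17 (C/A, transversion), site 19 (A/G, transition), site 22 (A/G, transition), site 24 (G/A, transition), site 26 (T/C, transition), site 32 (G/T, transversion), site 33 (A/G, transition), site 35 (C/A, transversion), site 37 (T/C, transition).
Of the 13 differences, 10 transitions and 3 transversions, so the answer is 10.

10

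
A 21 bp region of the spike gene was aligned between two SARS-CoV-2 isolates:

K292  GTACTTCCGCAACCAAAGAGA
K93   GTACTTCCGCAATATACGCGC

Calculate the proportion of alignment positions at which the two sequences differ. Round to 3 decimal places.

Mismatches occur at site 13 (C→T), site 14 (C→A), site 15 (A→T), site 17 (A→C), site 19 (A→C), site 21 (A→C).
There are 6 differences over 21 sites, so p = 6/21 = 0.286.

0.286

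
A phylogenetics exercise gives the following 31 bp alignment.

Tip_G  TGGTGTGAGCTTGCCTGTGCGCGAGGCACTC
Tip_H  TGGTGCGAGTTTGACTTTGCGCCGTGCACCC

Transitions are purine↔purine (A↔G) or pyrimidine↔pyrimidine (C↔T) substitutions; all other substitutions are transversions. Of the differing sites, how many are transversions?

The sequences differ at positions 6 (T/C, transition), 10 (C/T, transition), 14 (C/A, transversion), 17 (G/T, transversion), 23 (G/C, transversion), 24 (A/G, transition), 25 (G/T, transversion), 30 (T/C, transition).
Of the 8 differences, 4 transitions and 4 transversions, so the answer is 4.

4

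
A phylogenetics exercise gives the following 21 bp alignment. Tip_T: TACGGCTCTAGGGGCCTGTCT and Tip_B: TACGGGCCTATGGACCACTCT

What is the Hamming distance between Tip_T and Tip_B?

The sequences differ at positions 6 (C/G), 7 (T/C), 11 (G/T), 14 (G/A), 17 (T/A), 18 (G/C).
That gives 6 mismatches out of 21 aligned sites, so the Hamming distance is 6.

6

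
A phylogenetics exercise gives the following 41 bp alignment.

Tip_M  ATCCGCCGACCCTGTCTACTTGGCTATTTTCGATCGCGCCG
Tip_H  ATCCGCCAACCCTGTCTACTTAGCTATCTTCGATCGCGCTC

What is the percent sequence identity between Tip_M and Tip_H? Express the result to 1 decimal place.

87.8%

Differing sites — 8:G/A; 22:G/A; 28:T/C; 40:C/T; 41:G/C.
36 of the 41 sites match, so the percent identity is 36/41 × 100 = 87.8%.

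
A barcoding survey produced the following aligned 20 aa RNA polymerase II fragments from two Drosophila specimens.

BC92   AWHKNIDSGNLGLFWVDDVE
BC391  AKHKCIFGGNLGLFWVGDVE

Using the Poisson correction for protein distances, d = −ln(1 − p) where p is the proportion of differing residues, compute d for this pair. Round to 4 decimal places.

0.2877

Differing sites — 2:W/K; 5:N/C; 7:D/F; 8:S/G; 17:D/G.
p = 5/20 = 0.250000.
d = −ln(1 − 0.250000) = −ln(0.750000) = 0.2877.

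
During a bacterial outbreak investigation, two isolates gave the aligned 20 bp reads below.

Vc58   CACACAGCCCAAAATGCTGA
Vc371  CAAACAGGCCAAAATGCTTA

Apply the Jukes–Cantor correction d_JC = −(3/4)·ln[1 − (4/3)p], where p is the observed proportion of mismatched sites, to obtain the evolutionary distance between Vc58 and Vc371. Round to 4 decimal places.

0.1674

Mismatches occur at site 3 (C→A), site 8 (C→G), site 19 (G→T).
p = 3/20 = 0.150000.
d = −0.75 · ln(1 − (4/3)·0.150000) = −0.75 · ln(0.800000) = −0.75 · (-0.223144) = 0.1674.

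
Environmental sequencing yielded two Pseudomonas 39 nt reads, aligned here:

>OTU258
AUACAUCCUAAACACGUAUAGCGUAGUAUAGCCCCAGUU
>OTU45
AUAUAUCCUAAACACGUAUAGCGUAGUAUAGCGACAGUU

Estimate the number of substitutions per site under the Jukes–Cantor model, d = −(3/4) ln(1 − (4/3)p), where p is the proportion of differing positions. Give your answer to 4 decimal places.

0.0812

Differing sites — 4:C/U; 33:C/G; 34:C/A.
p = 3/39 = 0.076923.
d = −0.75 · ln(1 − (4/3)·0.076923) = −0.75 · ln(0.897436) = −0.75 · (-0.108213) = 0.0812.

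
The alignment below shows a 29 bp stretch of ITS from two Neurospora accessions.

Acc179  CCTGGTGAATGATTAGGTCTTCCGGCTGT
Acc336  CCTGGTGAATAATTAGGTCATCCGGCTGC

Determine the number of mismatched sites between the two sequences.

3

Differing sites — 11:G/A; 20:T/A; 29:T/C.
That gives 3 mismatches out of 29 aligned sites, so the Hamming distance is 3.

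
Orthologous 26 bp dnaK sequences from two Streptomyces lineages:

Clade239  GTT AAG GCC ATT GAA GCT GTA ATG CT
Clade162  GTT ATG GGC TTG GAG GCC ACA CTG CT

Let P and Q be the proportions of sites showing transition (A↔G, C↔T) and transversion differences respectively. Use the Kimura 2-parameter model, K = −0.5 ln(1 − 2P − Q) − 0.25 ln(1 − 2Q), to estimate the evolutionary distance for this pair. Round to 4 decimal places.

Differing sites — 5:A/T (Tv); 8:C/G (Tv); 10:A/T (Tv); 12:T/G (Tv); 15:A/G (Ti); 18:T/C (Ti); 19:G/A (Ti); 20:T/C (Ti); 22:A/C (Tv).
Of the 9 differences, 4 transitions and 5 transversions over 26 sites: P = 4/26 = 0.153846, Q = 5/26 = 0.192308.
d = −0.5·ln(0.500000) − 0.25·ln(0.615384) = −0.5·(-0.693147) − 0.25·(-0.485509) = 0.4680.

0.4680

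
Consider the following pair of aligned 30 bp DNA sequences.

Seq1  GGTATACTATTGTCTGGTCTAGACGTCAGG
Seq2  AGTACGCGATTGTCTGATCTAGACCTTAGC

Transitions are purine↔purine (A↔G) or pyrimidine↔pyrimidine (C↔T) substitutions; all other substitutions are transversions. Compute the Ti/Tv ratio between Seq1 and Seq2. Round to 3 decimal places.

The sequences differ at positions 1 (G/A, transition), 5 (T/C, transition), 6 (A/G, transition), 8 (T/G, transversion), 17 (G/A, transition), 25 (G/C, transversion), 27 (C/T, transition), 30 (G/C, transversion).
Of the 8 differences, 5 transitions and 3 transversions, so Ti/Tv = 5/3 = 1.667.

1.667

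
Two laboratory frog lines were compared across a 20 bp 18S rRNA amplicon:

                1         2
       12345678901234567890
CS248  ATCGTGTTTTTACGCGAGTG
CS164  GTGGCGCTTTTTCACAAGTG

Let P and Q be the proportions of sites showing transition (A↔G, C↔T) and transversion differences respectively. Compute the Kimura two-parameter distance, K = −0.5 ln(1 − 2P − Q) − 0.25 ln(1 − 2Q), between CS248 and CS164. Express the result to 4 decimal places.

Differing sites — 1:A/G (Ti); 3:C/G (Tv); 5:T/C (Ti); 7:T/C (Ti); 12:A/T (Tv); 14:G/A (Ti); 16:G/A (Ti).
Of the 7 differences, 5 transitions and 2 transversions over 20 sites: P = 5/20 = 0.250000, Q = 2/20 = 0.100000.
d = −0.5·ln(0.400000) − 0.25·ln(0.800000) = −0.5·(-0.916291) − 0.25·(-0.223144) = 0.5139.

0.5139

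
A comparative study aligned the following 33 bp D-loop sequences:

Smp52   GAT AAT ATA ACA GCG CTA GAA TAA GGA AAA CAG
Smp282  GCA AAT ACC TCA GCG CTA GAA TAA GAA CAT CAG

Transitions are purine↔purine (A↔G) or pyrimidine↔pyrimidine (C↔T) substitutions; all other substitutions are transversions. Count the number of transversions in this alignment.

6

The sequences differ at positions 2 (A/C, transversion), 3 (T/A, transversion), 8 (T/C, transition), 9 (A/C, transversion), 10 (A/T, transversion), 26 (G/A, transition), 28 (A/C, transversion), 30 (A/T, transversion).
Of the 8 differences, 2 transitions and 6 transversions, so the answer is 6.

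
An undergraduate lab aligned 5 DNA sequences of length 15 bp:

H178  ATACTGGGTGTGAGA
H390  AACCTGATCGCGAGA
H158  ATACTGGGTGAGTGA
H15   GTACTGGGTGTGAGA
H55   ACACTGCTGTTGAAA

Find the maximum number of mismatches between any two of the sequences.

Pairwise Hamming distances:
  H178 vs H390: 6
  H178 vs H158: 2
  H178 vs H15: 1
  H178 vs H55: 6
  H390 vs H158: 7
  H390 vs H15: 7
  H390 vs H55: 7
  H158 vs H15: 3
  H158 vs H55: 8
  H15 vs H55: 7
The largest is 8, between H158 and H55.

8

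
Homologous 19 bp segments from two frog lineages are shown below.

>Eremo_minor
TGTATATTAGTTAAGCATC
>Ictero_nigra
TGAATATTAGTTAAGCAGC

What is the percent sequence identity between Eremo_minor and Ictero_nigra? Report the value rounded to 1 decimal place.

Mismatches occur at site 3 (T↔A), site 18 (T↔G).
17 of the 19 sites match, so the percent identity is 17/19 × 100 = 89.5%.

89.5%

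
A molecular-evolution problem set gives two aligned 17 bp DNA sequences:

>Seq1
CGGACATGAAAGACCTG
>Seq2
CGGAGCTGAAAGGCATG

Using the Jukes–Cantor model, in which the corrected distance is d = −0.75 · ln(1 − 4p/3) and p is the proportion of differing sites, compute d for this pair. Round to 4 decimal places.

Mismatches occur at site 5 (C↔G), site 6 (A↔C), site 13 (A↔G), site 15 (C↔A).
p = 4/17 = 0.235294.
d = −0.75 · ln(1 − (4/3)·0.235294) = −0.75 · ln(0.686275) = −0.75 · (-0.376477) = 0.2824.

0.2824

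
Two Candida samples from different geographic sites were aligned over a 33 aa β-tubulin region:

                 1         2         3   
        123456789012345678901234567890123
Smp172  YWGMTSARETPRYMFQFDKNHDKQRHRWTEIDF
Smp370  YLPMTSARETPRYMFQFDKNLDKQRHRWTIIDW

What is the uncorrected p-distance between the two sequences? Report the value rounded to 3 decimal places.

The sequences differ at positions 2 (W/L), 3 (G/P), 21 (H/L), 30 (E/I), 33 (F/W).
There are 5 differences over 33 sites, so p = 5/33 = 0.152.

0.152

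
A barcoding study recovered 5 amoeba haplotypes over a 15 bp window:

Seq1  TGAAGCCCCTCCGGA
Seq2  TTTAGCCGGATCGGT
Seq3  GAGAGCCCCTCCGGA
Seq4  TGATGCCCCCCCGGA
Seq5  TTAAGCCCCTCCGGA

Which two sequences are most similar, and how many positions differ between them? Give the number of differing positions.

1

Pairwise Hamming distances:
  Seq1 vs Seq2: 7
  Seq1 vs Seq3: 3
  Seq1 vs Seq4: 2
  Seq1 vs Seq5: 1
  Seq2 vs Seq3: 8
  Seq2 vs Seq4: 8
  Seq2 vs Seq5: 6
  Seq3 vs Seq4: 5
  Seq3 vs Seq5: 3
  Seq4 vs Seq5: 3
The smallest is 1, between Seq1 and Seq5.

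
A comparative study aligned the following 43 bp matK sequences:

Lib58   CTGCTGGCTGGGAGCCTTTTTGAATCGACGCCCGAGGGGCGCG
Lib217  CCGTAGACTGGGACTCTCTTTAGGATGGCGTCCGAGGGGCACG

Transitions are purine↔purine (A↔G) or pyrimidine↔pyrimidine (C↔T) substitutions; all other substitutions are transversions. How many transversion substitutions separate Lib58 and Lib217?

3

Differing sites — 2:T/C (Ti); 4:C/T (Ti); 5:T/A (Tv); 7:G/A (Ti); 14:G/C (Tv); 15:C/T (Ti); 18:T/C (Ti); 22:G/A (Ti); 23:A/G (Ti); 24:A/G (Ti); 25:T/A (Tv); 26:C/T (Ti); 28:A/G (Ti); 31:C/T (Ti); 41:G/A (Ti).
Of the 15 differences, 12 transitions and 3 transversions, so the answer is 3.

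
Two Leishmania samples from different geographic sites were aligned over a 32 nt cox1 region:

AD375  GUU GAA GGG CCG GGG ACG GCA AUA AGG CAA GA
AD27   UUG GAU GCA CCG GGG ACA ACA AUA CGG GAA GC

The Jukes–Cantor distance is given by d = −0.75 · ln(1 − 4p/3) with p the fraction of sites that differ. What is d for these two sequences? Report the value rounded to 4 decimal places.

0.4042

Mismatches occur at site 1 (G→U), site 3 (U→G), site 6 (A→U), site 8 (G→C), site 9 (G→A), site 18 (G→A), site 19 (G→A), site 25 (A→C), site 28 (C→G), site 32 (A→C).
p = 10/32 = 0.312500.
d = −0.75 · ln(1 − (4/3)·0.312500) = −0.75 · ln(0.583333) = −0.75 · (-0.538997) = 0.4042.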